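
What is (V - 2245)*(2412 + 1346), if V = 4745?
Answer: 9395000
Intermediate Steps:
(V - 2245)*(2412 + 1346) = (4745 - 2245)*(2412 + 1346) = 2500*3758 = 9395000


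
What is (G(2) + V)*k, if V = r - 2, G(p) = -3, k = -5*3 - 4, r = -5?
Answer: 190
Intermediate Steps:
k = -19 (k = -15 - 4 = -19)
V = -7 (V = -5 - 2 = -7)
(G(2) + V)*k = (-3 - 7)*(-19) = -10*(-19) = 190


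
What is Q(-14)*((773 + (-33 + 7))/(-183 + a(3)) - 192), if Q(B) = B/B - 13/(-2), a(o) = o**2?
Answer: -170775/116 ≈ -1472.2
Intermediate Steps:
Q(B) = 15/2 (Q(B) = 1 - 13*(-1/2) = 1 + 13/2 = 15/2)
Q(-14)*((773 + (-33 + 7))/(-183 + a(3)) - 192) = 15*((773 + (-33 + 7))/(-183 + 3**2) - 192)/2 = 15*((773 - 26)/(-183 + 9) - 192)/2 = 15*(747/(-174) - 192)/2 = 15*(747*(-1/174) - 192)/2 = 15*(-249/58 - 192)/2 = (15/2)*(-11385/58) = -170775/116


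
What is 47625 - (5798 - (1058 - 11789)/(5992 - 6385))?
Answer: 5482914/131 ≈ 41854.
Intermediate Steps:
47625 - (5798 - (1058 - 11789)/(5992 - 6385)) = 47625 - (5798 - (-10731)/(-393)) = 47625 - (5798 - (-10731)*(-1)/393) = 47625 - (5798 - 1*3577/131) = 47625 - (5798 - 3577/131) = 47625 - 1*755961/131 = 47625 - 755961/131 = 5482914/131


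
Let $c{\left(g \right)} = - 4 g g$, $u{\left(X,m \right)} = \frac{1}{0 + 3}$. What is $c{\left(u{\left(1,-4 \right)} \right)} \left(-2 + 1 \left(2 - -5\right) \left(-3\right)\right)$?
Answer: $\frac{92}{9} \approx 10.222$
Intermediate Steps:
$u{\left(X,m \right)} = \frac{1}{3}$
$c{\left(g \right)} = - 4 g^{2}$
$c{\left(u{\left(1,-4 \right)} \right)} \left(-2 + 1 \left(2 - -5\right) \left(-3\right)\right) = - \frac{4}{9} \left(-2 + 1 \left(2 - -5\right) \left(-3\right)\right) = \left(-4\right) \frac{1}{9} \left(-2 + 1 \left(2 + 5\right) \left(-3\right)\right) = - \frac{4 \left(-2 + 1 \cdot 7 \left(-3\right)\right)}{9} = - \frac{4 \left(-2 + 7 \left(-3\right)\right)}{9} = - \frac{4 \left(-2 - 21\right)}{9} = \left(- \frac{4}{9}\right) \left(-23\right) = \frac{92}{9}$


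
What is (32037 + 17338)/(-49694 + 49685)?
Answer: -49375/9 ≈ -5486.1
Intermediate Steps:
(32037 + 17338)/(-49694 + 49685) = 49375/(-9) = 49375*(-⅑) = -49375/9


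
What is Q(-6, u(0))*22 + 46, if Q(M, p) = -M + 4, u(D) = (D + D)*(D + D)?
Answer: 266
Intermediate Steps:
u(D) = 4*D**2 (u(D) = (2*D)*(2*D) = 4*D**2)
Q(M, p) = 4 - M
Q(-6, u(0))*22 + 46 = (4 - 1*(-6))*22 + 46 = (4 + 6)*22 + 46 = 10*22 + 46 = 220 + 46 = 266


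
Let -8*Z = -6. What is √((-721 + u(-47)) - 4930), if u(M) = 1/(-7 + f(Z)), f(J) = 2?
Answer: 4*I*√8830/5 ≈ 75.174*I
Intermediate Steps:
Z = ¾ (Z = -⅛*(-6) = ¾ ≈ 0.75000)
u(M) = -⅕ (u(M) = 1/(-7 + 2) = 1/(-5) = -⅕)
√((-721 + u(-47)) - 4930) = √((-721 - ⅕) - 4930) = √(-3606/5 - 4930) = √(-28256/5) = 4*I*√8830/5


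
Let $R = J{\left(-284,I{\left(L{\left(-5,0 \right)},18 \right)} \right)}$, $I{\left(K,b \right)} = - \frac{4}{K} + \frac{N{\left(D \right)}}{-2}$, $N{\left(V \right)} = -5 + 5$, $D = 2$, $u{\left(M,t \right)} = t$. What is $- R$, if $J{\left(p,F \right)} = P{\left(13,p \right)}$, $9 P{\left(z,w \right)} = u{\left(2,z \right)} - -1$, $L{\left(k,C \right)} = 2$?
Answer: $- \frac{14}{9} \approx -1.5556$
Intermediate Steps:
$N{\left(V \right)} = 0$
$I{\left(K,b \right)} = - \frac{4}{K}$ ($I{\left(K,b \right)} = - \frac{4}{K} + \frac{0}{-2} = - \frac{4}{K} + 0 \left(- \frac{1}{2}\right) = - \frac{4}{K} + 0 = - \frac{4}{K}$)
$P{\left(z,w \right)} = \frac{1}{9} + \frac{z}{9}$ ($P{\left(z,w \right)} = \frac{z - -1}{9} = \frac{z + 1}{9} = \frac{1 + z}{9} = \frac{1}{9} + \frac{z}{9}$)
$J{\left(p,F \right)} = \frac{14}{9}$ ($J{\left(p,F \right)} = \frac{1}{9} + \frac{1}{9} \cdot 13 = \frac{1}{9} + \frac{13}{9} = \frac{14}{9}$)
$R = \frac{14}{9} \approx 1.5556$
$- R = \left(-1\right) \frac{14}{9} = - \frac{14}{9}$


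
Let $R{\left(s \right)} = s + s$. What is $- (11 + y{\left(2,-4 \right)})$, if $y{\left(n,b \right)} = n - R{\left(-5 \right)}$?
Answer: $-23$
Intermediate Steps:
$R{\left(s \right)} = 2 s$
$y{\left(n,b \right)} = 10 + n$ ($y{\left(n,b \right)} = n - 2 \left(-5\right) = n - -10 = n + 10 = 10 + n$)
$- (11 + y{\left(2,-4 \right)}) = - (11 + \left(10 + 2\right)) = - (11 + 12) = \left(-1\right) 23 = -23$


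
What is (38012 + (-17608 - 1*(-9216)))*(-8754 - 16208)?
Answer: -739374440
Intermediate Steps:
(38012 + (-17608 - 1*(-9216)))*(-8754 - 16208) = (38012 + (-17608 + 9216))*(-24962) = (38012 - 8392)*(-24962) = 29620*(-24962) = -739374440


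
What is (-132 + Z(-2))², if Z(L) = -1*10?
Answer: 20164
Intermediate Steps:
Z(L) = -10
(-132 + Z(-2))² = (-132 - 10)² = (-142)² = 20164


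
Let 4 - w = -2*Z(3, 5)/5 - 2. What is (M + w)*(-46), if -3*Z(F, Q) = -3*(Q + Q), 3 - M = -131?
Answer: -6624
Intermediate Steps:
M = 134 (M = 3 - 1*(-131) = 3 + 131 = 134)
Z(F, Q) = 2*Q (Z(F, Q) = -(-1)*(Q + Q) = -(-1)*2*Q = -(-2)*Q = 2*Q)
w = 10 (w = 4 - (-2*2*5/5 - 2) = 4 - (-20/5 - 2) = 4 - (-2*2 - 2) = 4 - (-4 - 2) = 4 - 1*(-6) = 4 + 6 = 10)
(M + w)*(-46) = (134 + 10)*(-46) = 144*(-46) = -6624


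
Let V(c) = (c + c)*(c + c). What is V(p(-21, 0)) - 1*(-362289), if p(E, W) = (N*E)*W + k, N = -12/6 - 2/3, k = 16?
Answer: 363313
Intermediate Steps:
N = -8/3 (N = -12*⅙ - 2*⅓ = -2 - ⅔ = -8/3 ≈ -2.6667)
p(E, W) = 16 - 8*E*W/3 (p(E, W) = (-8*E/3)*W + 16 = -8*E*W/3 + 16 = 16 - 8*E*W/3)
V(c) = 4*c² (V(c) = (2*c)*(2*c) = 4*c²)
V(p(-21, 0)) - 1*(-362289) = 4*(16 - 8/3*(-21)*0)² - 1*(-362289) = 4*(16 + 0)² + 362289 = 4*16² + 362289 = 4*256 + 362289 = 1024 + 362289 = 363313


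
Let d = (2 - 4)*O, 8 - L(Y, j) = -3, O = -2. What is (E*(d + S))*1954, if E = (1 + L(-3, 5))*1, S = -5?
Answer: -23448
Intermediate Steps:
L(Y, j) = 11 (L(Y, j) = 8 - 1*(-3) = 8 + 3 = 11)
E = 12 (E = (1 + 11)*1 = 12*1 = 12)
d = 4 (d = (2 - 4)*(-2) = -2*(-2) = 4)
(E*(d + S))*1954 = (12*(4 - 5))*1954 = (12*(-1))*1954 = -12*1954 = -23448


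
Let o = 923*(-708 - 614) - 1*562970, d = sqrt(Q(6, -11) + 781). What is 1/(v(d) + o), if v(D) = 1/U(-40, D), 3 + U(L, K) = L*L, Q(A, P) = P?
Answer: -1597/2847732071 ≈ -5.6080e-7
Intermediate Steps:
U(L, K) = -3 + L**2 (U(L, K) = -3 + L*L = -3 + L**2)
d = sqrt(770) (d = sqrt(-11 + 781) = sqrt(770) ≈ 27.749)
o = -1783176 (o = 923*(-1322) - 562970 = -1220206 - 562970 = -1783176)
v(D) = 1/1597 (v(D) = 1/(-3 + (-40)**2) = 1/(-3 + 1600) = 1/1597)
1/(v(d) + o) = 1/(1/1597 - 1783176) = 1/(-2847732071/1597) = -1597/2847732071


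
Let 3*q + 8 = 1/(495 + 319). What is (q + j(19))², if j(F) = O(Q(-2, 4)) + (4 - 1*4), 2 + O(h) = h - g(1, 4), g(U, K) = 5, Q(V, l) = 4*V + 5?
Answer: 956726761/5963364 ≈ 160.43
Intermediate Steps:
Q(V, l) = 5 + 4*V
q = -6511/2442 (q = -8/3 + 1/(3*(495 + 319)) = -8/3 + (⅓)/814 = -8/3 + (⅓)*(1/814) = -8/3 + 1/2442 = -6511/2442 ≈ -2.6663)
O(h) = -7 + h (O(h) = -2 + (h - 1*5) = -2 + (h - 5) = -2 + (-5 + h) = -7 + h)
j(F) = -10 (j(F) = (-7 + (5 + 4*(-2))) + (4 - 1*4) = (-7 + (5 - 8)) + (4 - 4) = (-7 - 3) + 0 = -10 + 0 = -10)
(q + j(19))² = (-6511/2442 - 10)² = (-30931/2442)² = 956726761/5963364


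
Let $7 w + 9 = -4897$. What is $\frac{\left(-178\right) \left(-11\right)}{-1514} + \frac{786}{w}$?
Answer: $- \frac{4483994}{1856921} \approx -2.4147$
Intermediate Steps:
$w = - \frac{4906}{7}$ ($w = - \frac{9}{7} + \frac{1}{7} \left(-4897\right) = - \frac{9}{7} - \frac{4897}{7} = - \frac{4906}{7} \approx -700.86$)
$\frac{\left(-178\right) \left(-11\right)}{-1514} + \frac{786}{w} = \frac{\left(-178\right) \left(-11\right)}{-1514} + \frac{786}{- \frac{4906}{7}} = 1958 \left(- \frac{1}{1514}\right) + 786 \left(- \frac{7}{4906}\right) = - \frac{979}{757} - \frac{2751}{2453} = - \frac{4483994}{1856921}$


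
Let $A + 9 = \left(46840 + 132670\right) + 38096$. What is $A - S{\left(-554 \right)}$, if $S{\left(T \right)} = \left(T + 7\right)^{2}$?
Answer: $-81612$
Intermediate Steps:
$S{\left(T \right)} = \left(7 + T\right)^{2}$
$A = 217597$ ($A = -9 + \left(\left(46840 + 132670\right) + 38096\right) = -9 + \left(179510 + 38096\right) = -9 + 217606 = 217597$)
$A - S{\left(-554 \right)} = 217597 - \left(7 - 554\right)^{2} = 217597 - \left(-547\right)^{2} = 217597 - 299209 = -81612$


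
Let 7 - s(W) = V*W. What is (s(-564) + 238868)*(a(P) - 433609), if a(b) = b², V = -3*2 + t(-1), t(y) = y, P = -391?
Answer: -65950586856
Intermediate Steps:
V = -7 (V = -3*2 - 1 = -6 - 1 = -7)
s(W) = 7 + 7*W (s(W) = 7 - (-7)*W = 7 + 7*W)
(s(-564) + 238868)*(a(P) - 433609) = ((7 + 7*(-564)) + 238868)*((-391)² - 433609) = ((7 - 3948) + 238868)*(152881 - 433609) = (-3941 + 238868)*(-280728) = 234927*(-280728) = -65950586856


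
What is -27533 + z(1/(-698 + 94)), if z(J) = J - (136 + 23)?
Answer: -16725969/604 ≈ -27692.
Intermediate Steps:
z(J) = -159 + J (z(J) = J - 1*159 = J - 159 = -159 + J)
-27533 + z(1/(-698 + 94)) = -27533 + (-159 + 1/(-698 + 94)) = -27533 + (-159 + 1/(-604)) = -27533 + (-159 - 1/604) = -27533 - 96037/604 = -16725969/604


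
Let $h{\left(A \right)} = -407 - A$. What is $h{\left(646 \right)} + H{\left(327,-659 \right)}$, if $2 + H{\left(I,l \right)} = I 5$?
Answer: $580$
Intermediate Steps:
$H{\left(I,l \right)} = -2 + 5 I$ ($H{\left(I,l \right)} = -2 + I 5 = -2 + 5 I$)
$h{\left(646 \right)} + H{\left(327,-659 \right)} = \left(-407 - 646\right) + \left(-2 + 5 \cdot 327\right) = \left(-407 - 646\right) + \left(-2 + 1635\right) = -1053 + 1633 = 580$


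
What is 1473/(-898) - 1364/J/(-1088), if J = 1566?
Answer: -313560539/191252448 ≈ -1.6395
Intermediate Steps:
1473/(-898) - 1364/J/(-1088) = 1473/(-898) - 1364/1566/(-1088) = 1473*(-1/898) - 1364*1/1566*(-1/1088) = -1473/898 - 682/783*(-1/1088) = -1473/898 + 341/425952 = -313560539/191252448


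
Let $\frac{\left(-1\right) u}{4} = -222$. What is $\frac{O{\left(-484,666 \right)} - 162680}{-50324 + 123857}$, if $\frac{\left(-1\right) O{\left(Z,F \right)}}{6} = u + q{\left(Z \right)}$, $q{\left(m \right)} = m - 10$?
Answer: $- \frac{165044}{73533} \approx -2.2445$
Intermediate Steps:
$u = 888$ ($u = \left(-4\right) \left(-222\right) = 888$)
$q{\left(m \right)} = -10 + m$ ($q{\left(m \right)} = m - 10 = -10 + m$)
$O{\left(Z,F \right)} = -5268 - 6 Z$ ($O{\left(Z,F \right)} = - 6 \left(888 + \left(-10 + Z\right)\right) = - 6 \left(878 + Z\right) = -5268 - 6 Z$)
$\frac{O{\left(-484,666 \right)} - 162680}{-50324 + 123857} = \frac{\left(-5268 - -2904\right) - 162680}{-50324 + 123857} = \frac{\left(-5268 + 2904\right) - 162680}{73533} = \left(-2364 - 162680\right) \frac{1}{73533} = \left(-165044\right) \frac{1}{73533} = - \frac{165044}{73533}$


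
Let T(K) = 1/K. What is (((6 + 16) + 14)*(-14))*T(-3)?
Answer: 168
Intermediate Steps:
(((6 + 16) + 14)*(-14))*T(-3) = (((6 + 16) + 14)*(-14))/(-3) = ((22 + 14)*(-14))*(-⅓) = (36*(-14))*(-⅓) = -504*(-⅓) = 168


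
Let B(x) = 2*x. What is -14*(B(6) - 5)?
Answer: -98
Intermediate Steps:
-14*(B(6) - 5) = -14*(2*6 - 5) = -14*(12 - 5) = -14*7 = -98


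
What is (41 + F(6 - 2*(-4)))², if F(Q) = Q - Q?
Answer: 1681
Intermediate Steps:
F(Q) = 0
(41 + F(6 - 2*(-4)))² = (41 + 0)² = 41² = 1681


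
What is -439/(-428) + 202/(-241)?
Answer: 19343/103148 ≈ 0.18753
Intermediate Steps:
-439/(-428) + 202/(-241) = -439*(-1/428) + 202*(-1/241) = 439/428 - 202/241 = 19343/103148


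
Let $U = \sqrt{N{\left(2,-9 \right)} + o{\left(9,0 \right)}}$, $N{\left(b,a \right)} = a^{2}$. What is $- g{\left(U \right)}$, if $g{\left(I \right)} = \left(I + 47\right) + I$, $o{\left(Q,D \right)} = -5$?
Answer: $-47 - 4 \sqrt{19} \approx -64.436$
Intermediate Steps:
$U = 2 \sqrt{19}$ ($U = \sqrt{\left(-9\right)^{2} - 5} = \sqrt{81 - 5} = \sqrt{76} = 2 \sqrt{19} \approx 8.7178$)
$g{\left(I \right)} = 47 + 2 I$ ($g{\left(I \right)} = \left(47 + I\right) + I = 47 + 2 I$)
$- g{\left(U \right)} = - (47 + 2 \cdot 2 \sqrt{19}) = - (47 + 4 \sqrt{19}) = -47 - 4 \sqrt{19}$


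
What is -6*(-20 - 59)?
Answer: 474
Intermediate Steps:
-6*(-20 - 59) = -6*(-79) = 474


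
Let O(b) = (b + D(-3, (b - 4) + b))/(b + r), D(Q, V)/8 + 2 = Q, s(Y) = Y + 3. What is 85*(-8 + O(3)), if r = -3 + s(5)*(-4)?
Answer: -18615/32 ≈ -581.72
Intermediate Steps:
s(Y) = 3 + Y
r = -35 (r = -3 + (3 + 5)*(-4) = -3 + 8*(-4) = -3 - 32 = -35)
D(Q, V) = -16 + 8*Q
O(b) = (-40 + b)/(-35 + b) (O(b) = (b + (-16 + 8*(-3)))/(b - 35) = (b + (-16 - 24))/(-35 + b) = (b - 40)/(-35 + b) = (-40 + b)/(-35 + b))
85*(-8 + O(3)) = 85*(-8 + (40 - 1*3)/(35 - 1*3)) = 85*(-8 + (40 - 3)/(35 - 3)) = 85*(-8 + 37/32) = 85*(-219/32) = -18615/32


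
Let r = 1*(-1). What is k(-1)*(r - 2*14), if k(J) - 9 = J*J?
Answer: -290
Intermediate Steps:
k(J) = 9 + J**2 (k(J) = 9 + J*J = 9 + J**2)
r = -1
k(-1)*(r - 2*14) = (9 + (-1)**2)*(-1 - 2*14) = (9 + 1)*(-1 - 28) = 10*(-29) = -290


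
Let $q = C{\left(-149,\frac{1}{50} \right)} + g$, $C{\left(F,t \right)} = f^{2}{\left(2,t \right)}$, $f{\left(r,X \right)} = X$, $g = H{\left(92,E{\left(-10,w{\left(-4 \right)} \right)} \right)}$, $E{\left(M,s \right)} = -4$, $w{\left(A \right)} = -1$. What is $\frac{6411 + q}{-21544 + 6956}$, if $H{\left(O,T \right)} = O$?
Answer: $- \frac{16257501}{36470000} \approx -0.44578$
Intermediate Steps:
$g = 92$
$C{\left(F,t \right)} = t^{2}$
$q = \frac{230001}{2500}$ ($q = \left(\frac{1}{50}\right)^{2} + 92 = \frac{1}{2500} + 92 = \frac{230001}{2500} \approx 92.0$)
$\frac{6411 + q}{-21544 + 6956} = \frac{6411 + \frac{230001}{2500}}{-21544 + 6956} = \frac{16257501}{2500 \left(-14588\right)} = \frac{16257501}{2500} \left(- \frac{1}{14588}\right) = - \frac{16257501}{36470000}$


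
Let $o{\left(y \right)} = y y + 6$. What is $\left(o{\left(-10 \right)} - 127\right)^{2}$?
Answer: $441$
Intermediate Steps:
$o{\left(y \right)} = 6 + y^{2}$ ($o{\left(y \right)} = y^{2} + 6 = 6 + y^{2}$)
$\left(o{\left(-10 \right)} - 127\right)^{2} = \left(\left(6 + \left(-10\right)^{2}\right) - 127\right)^{2} = \left(\left(6 + 100\right) - 127\right)^{2} = \left(106 - 127\right)^{2} = \left(-21\right)^{2} = 441$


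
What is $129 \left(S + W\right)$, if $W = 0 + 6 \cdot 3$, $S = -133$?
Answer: $-14835$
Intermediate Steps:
$W = 18$ ($W = 0 + 18 = 18$)
$129 \left(S + W\right) = 129 \left(-133 + 18\right) = 129 \left(-115\right) = -14835$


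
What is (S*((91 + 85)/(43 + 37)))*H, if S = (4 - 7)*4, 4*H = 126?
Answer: -4158/5 ≈ -831.60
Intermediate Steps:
H = 63/2 (H = (1/4)*126 = 63/2 ≈ 31.500)
S = -12 (S = -3*4 = -12)
(S*((91 + 85)/(43 + 37)))*H = -12*(91 + 85)/(43 + 37)*(63/2) = -2112/80*(63/2) = -12*11/5*(63/2) = -132/5*63/2 = -4158/5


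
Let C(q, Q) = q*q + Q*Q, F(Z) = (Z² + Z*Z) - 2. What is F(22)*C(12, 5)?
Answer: 163254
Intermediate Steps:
F(Z) = -2 + 2*Z² (F(Z) = (Z² + Z²) - 2 = 2*Z² - 2 = -2 + 2*Z²)
C(q, Q) = Q² + q² (C(q, Q) = q² + Q² = Q² + q²)
F(22)*C(12, 5) = (-2 + 2*22²)*(5² + 12²) = (-2 + 2*484)*(25 + 144) = (-2 + 968)*169 = 966*169 = 163254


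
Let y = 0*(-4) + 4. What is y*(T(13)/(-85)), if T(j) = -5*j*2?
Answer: 104/17 ≈ 6.1176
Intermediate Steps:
T(j) = -10*j
y = 4 (y = 0 + 4 = 4)
y*(T(13)/(-85)) = 4*(-10*13/(-85)) = 4*(-130*(-1/85)) = 4*(26/17) = 104/17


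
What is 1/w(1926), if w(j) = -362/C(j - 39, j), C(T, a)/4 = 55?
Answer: -110/181 ≈ -0.60773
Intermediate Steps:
C(T, a) = 220 (C(T, a) = 4*55 = 220)
w(j) = -181/110 (w(j) = -362/220 = -362*1/220 = -181/110)
1/w(1926) = 1/(-181/110) = -110/181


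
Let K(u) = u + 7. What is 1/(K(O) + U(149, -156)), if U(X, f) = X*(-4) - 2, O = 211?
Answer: -1/380 ≈ -0.0026316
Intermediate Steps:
U(X, f) = -2 - 4*X (U(X, f) = -4*X - 2 = -2 - 4*X)
K(u) = 7 + u
1/(K(O) + U(149, -156)) = 1/((7 + 211) + (-2 - 4*149)) = 1/(218 + (-2 - 596)) = 1/(218 - 598) = 1/(-380) = -1/380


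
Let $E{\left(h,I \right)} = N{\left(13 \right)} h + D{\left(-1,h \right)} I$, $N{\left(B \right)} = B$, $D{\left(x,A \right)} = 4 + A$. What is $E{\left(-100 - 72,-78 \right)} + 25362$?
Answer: $36230$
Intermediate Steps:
$E{\left(h,I \right)} = 13 h + I \left(4 + h\right)$ ($E{\left(h,I \right)} = 13 h + \left(4 + h\right) I = 13 h + I \left(4 + h\right)$)
$E{\left(-100 - 72,-78 \right)} + 25362 = \left(13 \left(-100 - 72\right) - 78 \left(4 - 172\right)\right) + 25362 = \left(13 \left(-172\right) - 78 \left(4 - 172\right)\right) + 25362 = \left(-2236 - -13104\right) + 25362 = \left(-2236 + 13104\right) + 25362 = 10868 + 25362 = 36230$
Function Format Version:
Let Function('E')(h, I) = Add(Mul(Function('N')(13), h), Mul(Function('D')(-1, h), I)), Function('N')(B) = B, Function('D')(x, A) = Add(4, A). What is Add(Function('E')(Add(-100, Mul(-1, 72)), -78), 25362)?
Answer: 36230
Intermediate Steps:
Function('E')(h, I) = Add(Mul(13, h), Mul(I, Add(4, h))) (Function('E')(h, I) = Add(Mul(13, h), Mul(Add(4, h), I)) = Add(Mul(13, h), Mul(I, Add(4, h))))
Add(Function('E')(Add(-100, Mul(-1, 72)), -78), 25362) = Add(Add(Mul(13, Add(-100, Mul(-1, 72))), Mul(-78, Add(4, Add(-100, Mul(-1, 72))))), 25362) = Add(Add(Mul(13, Add(-100, -72)), Mul(-78, Add(4, Add(-100, -72)))), 25362) = Add(Add(Mul(13, -172), Mul(-78, Add(4, -172))), 25362) = Add(Add(-2236, Mul(-78, -168)), 25362) = Add(Add(-2236, 13104), 25362) = Add(10868, 25362) = 36230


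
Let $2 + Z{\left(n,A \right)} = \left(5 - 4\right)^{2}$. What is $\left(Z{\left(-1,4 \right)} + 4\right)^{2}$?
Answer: $9$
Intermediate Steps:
$Z{\left(n,A \right)} = -1$ ($Z{\left(n,A \right)} = -2 + \left(5 - 4\right)^{2} = -2 + 1^{2} = -2 + 1 = -1$)
$\left(Z{\left(-1,4 \right)} + 4\right)^{2} = \left(-1 + 4\right)^{2} = 3^{2} = 9$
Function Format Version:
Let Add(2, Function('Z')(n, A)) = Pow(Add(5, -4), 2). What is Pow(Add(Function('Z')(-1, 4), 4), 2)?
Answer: 9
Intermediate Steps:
Function('Z')(n, A) = -1 (Function('Z')(n, A) = Add(-2, Pow(Add(5, -4), 2)) = Add(-2, Pow(1, 2)) = Add(-2, 1) = -1)
Pow(Add(Function('Z')(-1, 4), 4), 2) = Pow(Add(-1, 4), 2) = Pow(3, 2) = 9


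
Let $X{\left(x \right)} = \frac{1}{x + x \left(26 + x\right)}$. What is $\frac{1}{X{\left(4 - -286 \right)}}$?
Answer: $91930$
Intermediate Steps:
$\frac{1}{X{\left(4 - -286 \right)}} = \frac{1}{\frac{1}{4 - -286} \frac{1}{27 + \left(4 - -286\right)}} = \frac{1}{\frac{1}{4 + 286} \frac{1}{27 + \left(4 + 286\right)}} = \frac{1}{\frac{1}{290} \frac{1}{27 + 290}} = \frac{1}{\frac{1}{290} \cdot \frac{1}{317}} = \frac{1}{\frac{1}{91930}} = 91930$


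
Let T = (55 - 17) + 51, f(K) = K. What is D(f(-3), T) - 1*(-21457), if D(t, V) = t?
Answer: 21454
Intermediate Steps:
T = 89 (T = 38 + 51 = 89)
D(f(-3), T) - 1*(-21457) = -3 - 1*(-21457) = -3 + 21457 = 21454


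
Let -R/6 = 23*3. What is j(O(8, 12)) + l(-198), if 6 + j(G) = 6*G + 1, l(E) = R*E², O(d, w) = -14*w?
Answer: -16231469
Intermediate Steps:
R = -414 (R = -138*3 = -6*69 = -414)
l(E) = -414*E²
j(G) = -5 + 6*G (j(G) = -6 + (6*G + 1) = -6 + (1 + 6*G) = -5 + 6*G)
j(O(8, 12)) + l(-198) = (-5 + 6*(-14*12)) - 414*(-198)² = (-5 + 6*(-168)) - 414*39204 = (-5 - 1008) - 16230456 = -1013 - 16230456 = -16231469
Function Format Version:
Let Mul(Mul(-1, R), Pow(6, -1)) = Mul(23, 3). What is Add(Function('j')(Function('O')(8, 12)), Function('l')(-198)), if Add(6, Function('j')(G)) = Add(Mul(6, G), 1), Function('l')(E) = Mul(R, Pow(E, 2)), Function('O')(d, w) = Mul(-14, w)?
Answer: -16231469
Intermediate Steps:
R = -414 (R = Mul(-6, Mul(23, 3)) = Mul(-6, 69) = -414)
Function('l')(E) = Mul(-414, Pow(E, 2))
Function('j')(G) = Add(-5, Mul(6, G)) (Function('j')(G) = Add(-6, Add(Mul(6, G), 1)) = Add(-6, Add(1, Mul(6, G))) = Add(-5, Mul(6, G)))
Add(Function('j')(Function('O')(8, 12)), Function('l')(-198)) = Add(Add(-5, Mul(6, Mul(-14, 12))), Mul(-414, Pow(-198, 2))) = Add(Add(-5, Mul(6, -168)), Mul(-414, 39204)) = Add(Add(-5, -1008), -16230456) = Add(-1013, -16230456) = -16231469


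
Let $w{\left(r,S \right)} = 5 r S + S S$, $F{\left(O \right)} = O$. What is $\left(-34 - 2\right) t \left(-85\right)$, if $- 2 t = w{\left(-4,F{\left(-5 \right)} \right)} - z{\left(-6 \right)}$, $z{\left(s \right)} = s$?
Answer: $-200430$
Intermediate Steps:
$w{\left(r,S \right)} = S^{2} + 5 S r$ ($w{\left(r,S \right)} = 5 S r + S^{2} = S^{2} + 5 S r$)
$t = - \frac{131}{2}$ ($t = - \frac{- 5 \left(-5 + 5 \left(-4\right)\right) - -6}{2} = - \frac{- 5 \left(-5 - 20\right) + 6}{2} = - \frac{\left(-5\right) \left(-25\right) + 6}{2} = - \frac{125 + 6}{2} = \left(- \frac{1}{2}\right) 131 = - \frac{131}{2} \approx -65.5$)
$\left(-34 - 2\right) t \left(-85\right) = \left(-34 - 2\right) \left(- \frac{131}{2}\right) \left(-85\right) = \left(-36\right) \left(- \frac{131}{2}\right) \left(-85\right) = 2358 \left(-85\right) = -200430$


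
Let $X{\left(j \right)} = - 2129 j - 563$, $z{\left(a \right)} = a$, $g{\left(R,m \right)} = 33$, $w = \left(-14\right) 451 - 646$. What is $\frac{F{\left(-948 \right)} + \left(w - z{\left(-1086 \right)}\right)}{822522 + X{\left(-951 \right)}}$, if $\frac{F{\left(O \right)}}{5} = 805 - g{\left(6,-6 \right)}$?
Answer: $- \frac{1007}{1423319} \approx -0.0007075$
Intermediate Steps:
$w = -6960$ ($w = -6314 - 646 = -6960$)
$F{\left(O \right)} = 3860$ ($F{\left(O \right)} = 5 \left(805 - 33\right) = 5 \cdot 772 = 3860$)
$X{\left(j \right)} = -563 - 2129 j$
$\frac{F{\left(-948 \right)} + \left(w - z{\left(-1086 \right)}\right)}{822522 + X{\left(-951 \right)}} = \frac{3860 - 5874}{822522 - -2024116} = \frac{3860 + \left(-6960 + 1086\right)}{822522 + \left(-563 + 2024679\right)} = \frac{3860 - 5874}{822522 + 2024116} = - \frac{2014}{2846638} = \left(-2014\right) \frac{1}{2846638} = - \frac{1007}{1423319}$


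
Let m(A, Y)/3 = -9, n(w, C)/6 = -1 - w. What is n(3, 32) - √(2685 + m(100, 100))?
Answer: -24 - √2658 ≈ -75.556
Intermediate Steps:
n(w, C) = -6 - 6*w (n(w, C) = 6*(-1 - w) = -6 - 6*w)
m(A, Y) = -27 (m(A, Y) = 3*(-9) = -27)
n(3, 32) - √(2685 + m(100, 100)) = (-6 - 6*3) - √(2685 - 27) = (-6 - 18) - √2658 = -24 - √2658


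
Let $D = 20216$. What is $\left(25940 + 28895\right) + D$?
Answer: $75051$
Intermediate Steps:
$\left(25940 + 28895\right) + D = \left(25940 + 28895\right) + 20216 = 54835 + 20216 = 75051$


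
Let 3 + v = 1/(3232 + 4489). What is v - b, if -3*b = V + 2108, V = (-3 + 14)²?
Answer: 5713541/7721 ≈ 740.00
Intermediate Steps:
V = 121 (V = 11² = 121)
v = -23162/7721 (v = -3 + 1/(3232 + 4489) = -3 + 1/7721 = -23162/7721 ≈ -2.9999)
b = -743 (b = -(121 + 2108)/3 = -⅓*2229 = -743)
v - b = -23162/7721 - 1*(-743) = -23162/7721 + 743 = 5713541/7721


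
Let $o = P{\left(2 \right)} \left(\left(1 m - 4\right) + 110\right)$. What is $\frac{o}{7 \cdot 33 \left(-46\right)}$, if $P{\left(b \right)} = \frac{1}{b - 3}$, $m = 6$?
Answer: $\frac{8}{759} \approx 0.01054$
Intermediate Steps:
$P{\left(b \right)} = \frac{1}{-3 + b}$
$o = -112$ ($o = \frac{\left(1 \cdot 6 - 4\right) + 110}{-3 + 2} = \frac{\left(6 - 4\right) + 110}{-1} = - (2 + 110) = \left(-1\right) 112 = -112$)
$\frac{o}{7 \cdot 33 \left(-46\right)} = - \frac{112}{7 \cdot 33 \left(-46\right)} = - \frac{112}{231 \left(-46\right)} = - \frac{112}{-10626} = \left(-112\right) \left(- \frac{1}{10626}\right) = \frac{8}{759}$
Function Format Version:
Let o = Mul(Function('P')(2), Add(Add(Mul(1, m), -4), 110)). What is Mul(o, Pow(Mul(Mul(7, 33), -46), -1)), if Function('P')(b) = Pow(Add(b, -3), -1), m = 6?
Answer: Rational(8, 759) ≈ 0.010540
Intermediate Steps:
Function('P')(b) = Pow(Add(-3, b), -1)
o = -112 (o = Mul(Pow(Add(-3, 2), -1), Add(Add(Mul(1, 6), -4), 110)) = Mul(Pow(-1, -1), Add(Add(6, -4), 110)) = Mul(-1, Add(2, 110)) = Mul(-1, 112) = -112)
Mul(o, Pow(Mul(Mul(7, 33), -46), -1)) = Mul(-112, Pow(Mul(Mul(7, 33), -46), -1)) = Mul(-112, Pow(Mul(231, -46), -1)) = Mul(-112, Pow(-10626, -1)) = Mul(-112, Rational(-1, 10626)) = Rational(8, 759)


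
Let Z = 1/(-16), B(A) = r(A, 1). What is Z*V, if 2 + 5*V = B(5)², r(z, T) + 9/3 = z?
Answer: -1/40 ≈ -0.025000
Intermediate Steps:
r(z, T) = -3 + z
B(A) = -3 + A
V = ⅖ (V = -⅖ + (-3 + 5)²/5 = -⅖ + (⅕)*2² = -⅖ + (⅕)*4 = -⅖ + ⅘ = ⅖ ≈ 0.40000)
Z = -1/16 ≈ -0.062500
Z*V = -1/16*⅖ = -1/40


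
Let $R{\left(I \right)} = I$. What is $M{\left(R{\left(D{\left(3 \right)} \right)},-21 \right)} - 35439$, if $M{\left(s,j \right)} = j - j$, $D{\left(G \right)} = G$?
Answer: $-35439$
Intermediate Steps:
$M{\left(s,j \right)} = 0$
$M{\left(R{\left(D{\left(3 \right)} \right)},-21 \right)} - 35439 = 0 - 35439 = -35439$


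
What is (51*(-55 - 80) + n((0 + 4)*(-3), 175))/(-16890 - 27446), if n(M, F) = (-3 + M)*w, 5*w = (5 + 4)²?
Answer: 891/5542 ≈ 0.16077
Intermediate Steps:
w = 81/5 (w = (5 + 4)²/5 = (⅕)*9² = (⅕)*81 = 81/5 ≈ 16.200)
n(M, F) = -243/5 + 81*M/5 (n(M, F) = (-3 + M)*(81/5) = -243/5 + 81*M/5)
(51*(-55 - 80) + n((0 + 4)*(-3), 175))/(-16890 - 27446) = (51*(-55 - 80) + (-243/5 + 81*((0 + 4)*(-3))/5))/(-16890 - 27446) = (51*(-135) + (-243/5 + 81*(4*(-3))/5))/(-44336) = (-6885 + (-243/5 + (81/5)*(-12)))*(-1/44336) = (-6885 + (-243/5 - 972/5))*(-1/44336) = (-6885 - 243)*(-1/44336) = -7128*(-1/44336) = 891/5542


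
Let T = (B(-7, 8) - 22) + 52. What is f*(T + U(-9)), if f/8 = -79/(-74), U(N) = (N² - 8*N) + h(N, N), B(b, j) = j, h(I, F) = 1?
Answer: 60672/37 ≈ 1639.8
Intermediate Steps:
U(N) = 1 + N² - 8*N (U(N) = (N² - 8*N) + 1 = 1 + N² - 8*N)
T = 38 (T = (8 - 22) + 52 = -14 + 52 = 38)
f = 316/37 (f = 8*(-79/(-74)) = 8*(-79*(-1/74)) = 8*(79/74) = 316/37 ≈ 8.5405)
f*(T + U(-9)) = 316*(38 + (1 + (-9)² - 8*(-9)))/37 = 316*(38 + (1 + 81 + 72))/37 = 316*(38 + 154)/37 = (316/37)*192 = 60672/37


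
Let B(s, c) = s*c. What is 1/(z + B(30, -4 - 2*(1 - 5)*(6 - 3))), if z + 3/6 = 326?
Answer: 2/1851 ≈ 0.0010805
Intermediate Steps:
z = 651/2 (z = -½ + 326 = 651/2 ≈ 325.50)
B(s, c) = c*s
1/(z + B(30, -4 - 2*(1 - 5)*(6 - 3))) = 1/(651/2 + (-4 - 2*(1 - 5)*(6 - 3))*30) = 1/(651/2 + (-4 - (-8)*3)*30) = 1/(651/2 + (-4 - 2*(-12))*30) = 1/(651/2 + (-4 + 24)*30) = 1/(651/2 + 20*30) = 1/(651/2 + 600) = 1/(1851/2) = 2/1851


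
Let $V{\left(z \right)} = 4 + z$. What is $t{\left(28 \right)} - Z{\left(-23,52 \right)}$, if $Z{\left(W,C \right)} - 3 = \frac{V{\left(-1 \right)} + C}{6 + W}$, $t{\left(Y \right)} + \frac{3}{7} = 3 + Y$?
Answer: $\frac{3666}{119} \approx 30.807$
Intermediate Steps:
$t{\left(Y \right)} = \frac{18}{7} + Y$ ($t{\left(Y \right)} = - \frac{3}{7} + \left(3 + Y\right) = \frac{18}{7} + Y$)
$Z{\left(W,C \right)} = 3 + \frac{3 + C}{6 + W}$ ($Z{\left(W,C \right)} = 3 + \frac{\left(4 - 1\right) + C}{6 + W} = 3 + \frac{3 + C}{6 + W}$)
$t{\left(28 \right)} - Z{\left(-23,52 \right)} = \left(\frac{18}{7} + 28\right) - \frac{21 + 52 + 3 \left(-23\right)}{6 - 23} = \frac{214}{7} - \frac{21 + 52 - 69}{-17} = \frac{214}{7} - \left(- \frac{1}{17}\right) 4 = \frac{214}{7} - - \frac{4}{17} = \frac{214}{7} + \frac{4}{17} = \frac{3666}{119}$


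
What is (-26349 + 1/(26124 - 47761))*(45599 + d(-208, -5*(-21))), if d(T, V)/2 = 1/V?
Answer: -2729643825760658/2271885 ≈ -1.2015e+9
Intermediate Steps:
d(T, V) = 2/V
(-26349 + 1/(26124 - 47761))*(45599 + d(-208, -5*(-21))) = (-26349 + 1/(26124 - 47761))*(45599 + 2/((-5*(-21)))) = (-26349 + 1/(-21637))*(45599 + 2/105) = (-26349 - 1/21637)*(45599 + 2*(1/105)) = -570113314*(45599 + 2/105)/21637 = -570113314/21637*4787897/105 = -2729643825760658/2271885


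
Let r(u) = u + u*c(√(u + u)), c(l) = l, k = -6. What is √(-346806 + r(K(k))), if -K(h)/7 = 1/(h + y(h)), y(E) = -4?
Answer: √(-34680530 + 14*√35)/10 ≈ 588.9*I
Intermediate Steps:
K(h) = -7/(-4 + h) (K(h) = -7/(h - 4) = -7/(-4 + h))
r(u) = u + √2*u^(3/2) (r(u) = u + u*√(u + u) = u + u*√(2*u) = u + u*(√2*√u) = u + √2*u^(3/2))
√(-346806 + r(K(k))) = √(-346806 + (-7/(-4 - 6) + √2*(-7/(-4 - 6))^(3/2))) = √(-346806 + (-7/(-10) + √2*(-7/(-10))^(3/2))) = √(-346806 + (-7*(-⅒) + √2*(-7*(-⅒))^(3/2))) = √(-346806 + (7/10 + √2*(7/10)^(3/2))) = √(-346806 + (7/10 + √2*(7*√70/100))) = √(-346806 + (7/10 + 7*√35/50)) = √(-3468053/10 + 7*√35/50)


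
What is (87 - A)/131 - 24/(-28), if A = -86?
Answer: 1997/917 ≈ 2.1778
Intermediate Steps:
(87 - A)/131 - 24/(-28) = (87 - 1*(-86))/131 - 24/(-28) = (87 + 86)*(1/131) - 24*(-1/28) = 173*(1/131) + 6/7 = 173/131 + 6/7 = 1997/917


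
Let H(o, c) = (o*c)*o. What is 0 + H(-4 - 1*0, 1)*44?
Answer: 704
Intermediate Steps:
H(o, c) = c*o**2 (H(o, c) = (c*o)*o = c*o**2)
0 + H(-4 - 1*0, 1)*44 = 0 + (1*(-4 - 1*0)**2)*44 = 0 + (1*(-4 + 0)**2)*44 = 0 + (1*(-4)**2)*44 = 0 + (1*16)*44 = 0 + 16*44 = 0 + 704 = 704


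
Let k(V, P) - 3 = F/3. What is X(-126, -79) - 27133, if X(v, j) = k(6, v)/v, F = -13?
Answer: -5128135/189 ≈ -27133.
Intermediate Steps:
k(V, P) = -4/3 (k(V, P) = 3 - 13/3 = -4/3)
X(v, j) = -4/(3*v)
X(-126, -79) - 27133 = -4/3/(-126) - 27133 = -4/3*(-1/126) - 27133 = 2/189 - 27133 = -5128135/189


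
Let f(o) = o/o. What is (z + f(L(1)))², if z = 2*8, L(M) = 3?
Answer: 289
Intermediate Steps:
f(o) = 1
z = 16
(z + f(L(1)))² = (16 + 1)² = 17² = 289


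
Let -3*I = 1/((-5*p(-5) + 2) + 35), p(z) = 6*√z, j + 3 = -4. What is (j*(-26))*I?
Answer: -6734/17607 - 1820*I*√5/5869 ≈ -0.38246 - 0.69341*I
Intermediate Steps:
j = -7 (j = -3 - 4 = -7)
I = -1/(3*(37 - 30*I*√5)) (I = -1/(3*((-30*√(-5) + 2) + 35)) = -1/(3*((-30*I*√5 + 2) + 35)) = -1/(3*((2 - 30*I*√5) + 35)) = -1/(3*(37 - 30*I*√5)) ≈ -0.0021014 - 0.00381*I)
(j*(-26))*I = (-7*(-26))*(-37/17607 - 10*I*√5/5869) = 182*(-37/17607 - 10*I*√5/5869) = -6734/17607 - 1820*I*√5/5869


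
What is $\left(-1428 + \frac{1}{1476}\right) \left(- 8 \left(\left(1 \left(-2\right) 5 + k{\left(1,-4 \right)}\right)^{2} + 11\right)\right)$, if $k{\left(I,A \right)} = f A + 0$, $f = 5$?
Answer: $\frac{3840278594}{369} \approx 1.0407 \cdot 10^{7}$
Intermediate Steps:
$k{\left(I,A \right)} = 5 A$ ($k{\left(I,A \right)} = 5 A + 0 = 5 A$)
$\left(-1428 + \frac{1}{1476}\right) \left(- 8 \left(\left(1 \left(-2\right) 5 + k{\left(1,-4 \right)}\right)^{2} + 11\right)\right) = \left(-1428 + \frac{1}{1476}\right) \left(- 8 \left(\left(1 \left(-2\right) 5 + 5 \left(-4\right)\right)^{2} + 11\right)\right) = \left(-1428 + \frac{1}{1476}\right) \left(- 8 \left(\left(\left(-2\right) 5 - 20\right)^{2} + 11\right)\right) = - \frac{2107727 \left(- 8 \left(\left(-10 - 20\right)^{2} + 11\right)\right)}{1476} = - \frac{2107727 \left(- 8 \left(\left(-30\right)^{2} + 11\right)\right)}{1476} = - \frac{2107727 \left(- 8 \left(900 + 11\right)\right)}{1476} = - \frac{2107727 \left(\left(-8\right) 911\right)}{1476} = \left(- \frac{2107727}{1476}\right) \left(-7288\right) = \frac{3840278594}{369}$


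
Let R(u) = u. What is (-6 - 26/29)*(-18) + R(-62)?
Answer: 1802/29 ≈ 62.138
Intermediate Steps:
(-6 - 26/29)*(-18) + R(-62) = (-6 - 26/29)*(-18) - 62 = -200/29*(-18) - 62 = 3600/29 - 62 = 1802/29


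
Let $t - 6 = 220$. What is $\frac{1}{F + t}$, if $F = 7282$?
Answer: $\frac{1}{7508} \approx 0.00013319$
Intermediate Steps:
$t = 226$ ($t = 6 + 220 = 226$)
$\frac{1}{F + t} = \frac{1}{7282 + 226} = \frac{1}{7508}$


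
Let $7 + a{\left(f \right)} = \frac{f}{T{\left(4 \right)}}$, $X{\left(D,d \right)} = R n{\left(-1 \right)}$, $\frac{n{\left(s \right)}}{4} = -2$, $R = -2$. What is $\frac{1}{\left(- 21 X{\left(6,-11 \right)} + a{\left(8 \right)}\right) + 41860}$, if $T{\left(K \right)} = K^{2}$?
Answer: $\frac{2}{83035} \approx 2.4086 \cdot 10^{-5}$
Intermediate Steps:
$n{\left(s \right)} = -8$ ($n{\left(s \right)} = 4 \left(-2\right) = -8$)
$X{\left(D,d \right)} = 16$ ($X{\left(D,d \right)} = \left(-2\right) \left(-8\right) = 16$)
$a{\left(f \right)} = -7 + \frac{f}{16}$ ($a{\left(f \right)} = -7 + \frac{f}{4^{2}} = -7 + \frac{f}{16}$)
$\frac{1}{\left(- 21 X{\left(6,-11 \right)} + a{\left(8 \right)}\right) + 41860} = \frac{1}{\left(\left(-21\right) 16 + \left(-7 + \frac{1}{16} \cdot 8\right)\right) + 41860} = \frac{1}{\left(-336 + \left(-7 + \frac{1}{2}\right)\right) + 41860} = \frac{1}{\left(-336 - \frac{13}{2}\right) + 41860} = \frac{1}{- \frac{685}{2} + 41860} = \frac{1}{\frac{83035}{2}} = \frac{2}{83035}$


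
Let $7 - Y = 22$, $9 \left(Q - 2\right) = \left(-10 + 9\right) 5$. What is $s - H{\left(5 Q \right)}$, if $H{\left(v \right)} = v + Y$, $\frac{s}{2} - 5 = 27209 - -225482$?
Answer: $\frac{4548598}{9} \approx 5.054 \cdot 10^{5}$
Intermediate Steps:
$s = 505392$ ($s = 10 + 2 \left(27209 - -225482\right) = 10 + 2 \left(27209 + 225482\right) = 10 + 2 \cdot 252691 = 10 + 505382 = 505392$)
$Q = \frac{13}{9}$ ($Q = 2 + \frac{\left(-10 + 9\right) 5}{9} = 2 + \frac{\left(-1\right) 5}{9} = 2 + \frac{1}{9} \left(-5\right) = 2 - \frac{5}{9} = \frac{13}{9} \approx 1.4444$)
$Y = -15$ ($Y = 7 - 22 = -15$)
$H{\left(v \right)} = -15 + v$ ($H{\left(v \right)} = v - 15 = -15 + v$)
$s - H{\left(5 Q \right)} = 505392 - \left(-15 + 5 \cdot \frac{13}{9}\right) = 505392 - \left(-15 + \frac{65}{9}\right) = 505392 - - \frac{70}{9} = 505392 + \frac{70}{9} = \frac{4548598}{9}$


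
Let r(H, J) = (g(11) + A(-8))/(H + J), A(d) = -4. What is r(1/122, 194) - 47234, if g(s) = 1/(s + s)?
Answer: -12297802313/260359 ≈ -47234.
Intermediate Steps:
g(s) = 1/(2*s)
r(H, J) = -87/(22*(H + J)) (r(H, J) = ((1/2)/11 - 4)/(H + J) = ((1/2)*(1/11) - 4)/(H + J) = (1/22 - 4)/(H + J) = -87/(22*(H + J)))
r(1/122, 194) - 47234 = -87/(22/122 + 22*194) - 47234 = -87/(22*(1/122) + 4268) - 47234 = -87/(11/61 + 4268) - 47234 = -87/260359/61 - 47234 = -87*61/260359 - 47234 = -5307/260359 - 47234 = -12297802313/260359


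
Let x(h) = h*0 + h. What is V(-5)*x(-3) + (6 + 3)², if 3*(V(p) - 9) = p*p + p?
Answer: 34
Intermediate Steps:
V(p) = 9 + p/3 + p²/3 (V(p) = 9 + (p*p + p)/3 = 9 + (p² + p)/3 = 9 + (p + p²)/3 = 9 + (p/3 + p²/3) = 9 + p/3 + p²/3)
x(h) = h (x(h) = 0 + h = h)
V(-5)*x(-3) + (6 + 3)² = (9 + (⅓)*(-5) + (⅓)*(-5)²)*(-3) + (6 + 3)² = (9 - 5/3 + (⅓)*25)*(-3) + 9² = (9 - 5/3 + 25/3)*(-3) + 81 = (47/3)*(-3) + 81 = -47 + 81 = 34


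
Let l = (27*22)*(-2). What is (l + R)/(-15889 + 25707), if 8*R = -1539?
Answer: -11043/78544 ≈ -0.14060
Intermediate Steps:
R = -1539/8 (R = (⅛)*(-1539) = -1539/8 ≈ -192.38)
l = -1188 (l = 594*(-2) = -1188)
(l + R)/(-15889 + 25707) = (-1188 - 1539/8)/(-15889 + 25707) = -11043/8/9818 = -11043/8*1/9818 = -11043/78544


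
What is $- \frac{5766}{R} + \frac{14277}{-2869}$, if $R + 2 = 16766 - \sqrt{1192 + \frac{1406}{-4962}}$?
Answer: $- \frac{10642481625608715}{2000372038153363} - \frac{5766 \sqrt{7335446169}}{697236681127} \approx -5.321$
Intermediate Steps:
$R = 16764 - \frac{\sqrt{7335446169}}{2481}$ ($R = -2 + \left(16766 - \sqrt{1192 + \frac{1406}{-4962}}\right) = -2 + \left(16766 - \sqrt{1192 + 1406 \left(- \frac{1}{4962}\right)}\right) = -2 + \left(16766 - \sqrt{1192 - \frac{703}{2481}}\right) = -2 + \left(16766 - \sqrt{\frac{2956649}{2481}}\right) = -2 + \left(16766 - \frac{\sqrt{7335446169}}{2481}\right) = 16764 - \frac{\sqrt{7335446169}}{2481} \approx 16729.0$)
$- \frac{5766}{R} + \frac{14277}{-2869} = - \frac{5766}{16764 - \frac{\sqrt{7335446169}}{2481}} + \frac{14277}{-2869} = - \frac{5766}{16764 - \frac{\sqrt{7335446169}}{2481}} + 14277 \left(- \frac{1}{2869}\right) = - \frac{5766}{16764 - \frac{\sqrt{7335446169}}{2481}} - \frac{14277}{2869} = - \frac{14277}{2869} - \frac{5766}{16764 - \frac{\sqrt{7335446169}}{2481}}$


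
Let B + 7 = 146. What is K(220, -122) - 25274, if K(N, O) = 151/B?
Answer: -3512935/139 ≈ -25273.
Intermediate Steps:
B = 139 (B = -7 + 146 = 139)
K(N, O) = 151/139
K(220, -122) - 25274 = 151/139 - 25274 = -3512935/139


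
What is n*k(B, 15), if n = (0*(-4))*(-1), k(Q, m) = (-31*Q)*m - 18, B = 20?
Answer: 0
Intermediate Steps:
k(Q, m) = -18 - 31*Q*m (k(Q, m) = -31*Q*m - 18 = -18 - 31*Q*m)
n = 0 (n = 0*(-1) = 0)
n*k(B, 15) = 0*(-18 - 31*20*15) = 0*(-18 - 9300) = 0*(-9318) = 0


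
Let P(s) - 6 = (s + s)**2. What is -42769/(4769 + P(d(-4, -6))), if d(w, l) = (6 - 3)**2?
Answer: -42769/5099 ≈ -8.3877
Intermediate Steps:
d(w, l) = 9 (d(w, l) = 3**2 = 9)
P(s) = 6 + 4*s**2 (P(s) = 6 + (s + s)**2 = 6 + (2*s)**2 = 6 + 4*s**2)
-42769/(4769 + P(d(-4, -6))) = -42769/(4769 + (6 + 4*9**2)) = -42769/(4769 + (6 + 4*81)) = -42769/(4769 + (6 + 324)) = -42769/(4769 + 330) = -42769/5099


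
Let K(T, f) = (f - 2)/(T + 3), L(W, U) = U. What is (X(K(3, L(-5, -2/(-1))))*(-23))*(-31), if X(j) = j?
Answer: 0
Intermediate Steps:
K(T, f) = (-2 + f)/(3 + T)
(X(K(3, L(-5, -2/(-1))))*(-23))*(-31) = (((-2 - 2/(-1))/(3 + 3))*(-23))*(-31) = (((-2 - 2*(-1))/6)*(-23))*(-31) = (((-2 + 2)/6)*(-23))*(-31) = (((1/6)*0)*(-23))*(-31) = (0*(-23))*(-31) = 0*(-31) = 0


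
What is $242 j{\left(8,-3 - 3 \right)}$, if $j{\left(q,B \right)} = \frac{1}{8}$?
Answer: $\frac{121}{4} \approx 30.25$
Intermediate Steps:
$j{\left(q,B \right)} = \frac{1}{8}$
$242 j{\left(8,-3 - 3 \right)} = 242 \cdot \frac{1}{8} = \frac{121}{4}$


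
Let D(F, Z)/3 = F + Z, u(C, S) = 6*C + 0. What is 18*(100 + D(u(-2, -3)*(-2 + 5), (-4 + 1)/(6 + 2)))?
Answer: -657/4 ≈ -164.25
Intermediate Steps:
u(C, S) = 6*C
D(F, Z) = 3*F + 3*Z (D(F, Z) = 3*(F + Z) = 3*F + 3*Z)
18*(100 + D(u(-2, -3)*(-2 + 5), (-4 + 1)/(6 + 2))) = 18*(100 + (3*((6*(-2))*(-2 + 5)) + 3*((-4 + 1)/(6 + 2)))) = 18*(100 + (3*(-12*3) + 3*(-3/8))) = 18*(100 + (3*(-36) + 3*(-3*⅛))) = 18*(100 + (-108 + 3*(-3/8))) = 18*(100 + (-108 - 9/8)) = 18*(100 - 873/8) = 18*(-73/8) = -657/4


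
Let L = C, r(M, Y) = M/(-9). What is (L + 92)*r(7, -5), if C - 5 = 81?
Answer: -1246/9 ≈ -138.44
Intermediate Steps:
r(M, Y) = -M/9 (r(M, Y) = M*(-⅑) = -M/9)
C = 86 (C = 5 + 81 = 86)
L = 86
(L + 92)*r(7, -5) = (86 + 92)*(-⅑*7) = 178*(-7/9) = -1246/9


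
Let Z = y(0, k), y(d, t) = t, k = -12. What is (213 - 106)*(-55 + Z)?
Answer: -7169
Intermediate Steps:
Z = -12
(213 - 106)*(-55 + Z) = (213 - 106)*(-55 - 12) = 107*(-67) = -7169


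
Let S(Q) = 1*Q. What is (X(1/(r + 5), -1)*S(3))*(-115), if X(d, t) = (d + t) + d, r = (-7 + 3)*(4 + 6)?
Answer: 2553/7 ≈ 364.71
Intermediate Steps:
r = -40 (r = -4*10 = -40)
X(d, t) = t + 2*d
S(Q) = Q
(X(1/(r + 5), -1)*S(3))*(-115) = ((-1 + 2/(-40 + 5))*3)*(-115) = ((-1 + 2/(-35))*3)*(-115) = ((-1 + 2*(-1/35))*3)*(-115) = ((-1 - 2/35)*3)*(-115) = -37/35*3*(-115) = -111/35*(-115) = 2553/7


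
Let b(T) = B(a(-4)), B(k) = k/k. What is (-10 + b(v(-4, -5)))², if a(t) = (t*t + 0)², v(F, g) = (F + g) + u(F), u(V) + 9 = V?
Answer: 81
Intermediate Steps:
u(V) = -9 + V
v(F, g) = -9 + g + 2*F (v(F, g) = (F + g) + (-9 + F) = -9 + g + 2*F)
a(t) = t⁴ (a(t) = (t² + 0)² = (t²)² = t⁴)
B(k) = 1
b(T) = 1
(-10 + b(v(-4, -5)))² = (-10 + 1)² = (-9)² = 81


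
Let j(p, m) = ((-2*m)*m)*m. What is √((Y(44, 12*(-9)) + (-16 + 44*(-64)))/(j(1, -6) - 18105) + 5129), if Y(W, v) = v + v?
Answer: √178002190905/5891 ≈ 71.618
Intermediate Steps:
j(p, m) = -2*m³ (j(p, m) = (-2*m²)*m = -2*m³)
Y(W, v) = 2*v
√((Y(44, 12*(-9)) + (-16 + 44*(-64)))/(j(1, -6) - 18105) + 5129) = √((2*(12*(-9)) + (-16 + 44*(-64)))/(-2*(-6)³ - 18105) + 5129) = √((2*(-108) + (-16 - 2816))/(-2*(-216) - 18105) + 5129) = √((-216 - 2832)/(432 - 18105) + 5129) = √(-3048/(-17673) + 5129) = √(-3048*(-1/17673) + 5129) = √(1016/5891 + 5129) = √(30215955/5891) = √178002190905/5891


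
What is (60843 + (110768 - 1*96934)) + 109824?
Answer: 184501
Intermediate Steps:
(60843 + (110768 - 1*96934)) + 109824 = (60843 + (110768 - 96934)) + 109824 = (60843 + 13834) + 109824 = 74677 + 109824 = 184501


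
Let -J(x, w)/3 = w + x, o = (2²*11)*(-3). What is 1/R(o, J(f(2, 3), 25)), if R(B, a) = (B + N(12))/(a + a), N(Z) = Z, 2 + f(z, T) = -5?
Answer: 9/10 ≈ 0.90000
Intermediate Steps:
f(z, T) = -7 (f(z, T) = -2 - 5 = -7)
o = -132 (o = (4*11)*(-3) = 44*(-3) = -132)
J(x, w) = -3*w - 3*x (J(x, w) = -3*(w + x) = -3*w - 3*x)
R(B, a) = (12 + B)/(2*a) (R(B, a) = (B + 12)/(a + a) = (12 + B)/((2*a)) = (12 + B)*(1/(2*a)) = (12 + B)/(2*a))
1/R(o, J(f(2, 3), 25)) = 1/((12 - 132)/(2*(-3*25 - 3*(-7)))) = 1/((½)*(-120)/(-75 + 21)) = 1/((½)*(-120)/(-54)) = 1/((½)*(-1/54)*(-120)) = 1/(10/9) = 9/10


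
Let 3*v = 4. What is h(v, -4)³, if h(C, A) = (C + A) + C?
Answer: -64/27 ≈ -2.3704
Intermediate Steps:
v = 4/3 (v = (⅓)*4 = 4/3 ≈ 1.3333)
h(C, A) = A + 2*C (h(C, A) = (A + C) + C = A + 2*C)
h(v, -4)³ = (-4 + 2*(4/3))³ = (-4 + 8/3)³ = (-4/3)³ = -64/27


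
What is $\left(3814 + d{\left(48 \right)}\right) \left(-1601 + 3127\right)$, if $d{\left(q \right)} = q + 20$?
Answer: $5923932$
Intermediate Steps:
$d{\left(q \right)} = 20 + q$
$\left(3814 + d{\left(48 \right)}\right) \left(-1601 + 3127\right) = \left(3814 + \left(20 + 48\right)\right) \left(-1601 + 3127\right) = \left(3814 + 68\right) 1526 = 3882 \cdot 1526 = 5923932$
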